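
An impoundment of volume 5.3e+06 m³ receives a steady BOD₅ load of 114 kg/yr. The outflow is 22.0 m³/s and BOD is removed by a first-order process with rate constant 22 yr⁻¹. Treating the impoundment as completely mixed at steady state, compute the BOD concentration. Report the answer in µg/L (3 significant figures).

0.141 µg/L

Outflow Q = 22.0 m³/s × 3.156e+07 s/yr = 6.943e+08 m³/yr.
Steady-state CSTR mass balance: W = Q·C + k·V·C, so C = W/(Q + kV).
Q + kV = 6.943e+08 + 22·5.3e+06 = 8.109e+08 m³/yr.
C = 114/8.109e+08 = 1.406e-07 kg/m³ = 0.0001406 mg/L = 0.1406 µg/L.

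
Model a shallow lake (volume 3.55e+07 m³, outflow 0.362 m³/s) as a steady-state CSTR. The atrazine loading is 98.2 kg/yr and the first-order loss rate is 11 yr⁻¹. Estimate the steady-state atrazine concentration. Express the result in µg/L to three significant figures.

Outflow Q = 0.362 m³/s × 3.156e+07 s/yr = 1.142e+07 m³/yr.
Steady-state CSTR mass balance: W = Q·C + k·V·C, so C = W/(Q + kV).
Q + kV = 1.142e+07 + 11·3.55e+07 = 4.019e+08 m³/yr.
C = 98.2/4.019e+08 = 2.443e-07 kg/m³ = 0.0002443 mg/L = 0.2443 µg/L.

0.244 µg/L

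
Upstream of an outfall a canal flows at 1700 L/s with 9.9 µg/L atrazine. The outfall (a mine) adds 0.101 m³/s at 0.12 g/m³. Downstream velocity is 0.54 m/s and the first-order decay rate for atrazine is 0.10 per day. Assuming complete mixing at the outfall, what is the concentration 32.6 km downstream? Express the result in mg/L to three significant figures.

0.0150 mg/L

1700 L/s = 1.7 m³/s.
9.9 µg/L = 0.0099 mg/L.
After complete mixing, C₀ = (0.101·0.12 + 1.7·0.0099) / 1.801 = 0.01607 mg/L.
Travel time t = 3.26e+04 m / 0.54 m/s = 6.037e+04 s = 0.6987 d.
C = 0.01607·exp(−0.10·0.6987) = 0.01607·0.9325 = 0.01499 mg/L.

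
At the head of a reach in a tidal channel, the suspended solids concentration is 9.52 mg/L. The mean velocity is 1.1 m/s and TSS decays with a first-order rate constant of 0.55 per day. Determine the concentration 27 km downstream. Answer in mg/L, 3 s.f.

8.14 mg/L

Travel time t = 27 km / 1.1 m/s = 2.7e+04/1.1 = 2.455e+04 s = 0.2841 d.
First-order decay: C = 9.52·exp(−0.55·0.2841) = 9.52·0.8553 = 8.143 mg/L.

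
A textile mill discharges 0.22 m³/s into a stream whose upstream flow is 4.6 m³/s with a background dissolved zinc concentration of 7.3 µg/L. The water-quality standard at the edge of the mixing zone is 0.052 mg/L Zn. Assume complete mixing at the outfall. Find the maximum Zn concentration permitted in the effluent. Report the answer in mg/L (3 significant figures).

0.987 mg/L

7.3 µg/L = 0.0073 mg/L.
Mass balance: 0.052·4.82 = 0.22·Cₑ + 4.6·0.0073.
Cₑ = (0.2506 − 0.03358) / 0.22 = 0.9866 mg/L.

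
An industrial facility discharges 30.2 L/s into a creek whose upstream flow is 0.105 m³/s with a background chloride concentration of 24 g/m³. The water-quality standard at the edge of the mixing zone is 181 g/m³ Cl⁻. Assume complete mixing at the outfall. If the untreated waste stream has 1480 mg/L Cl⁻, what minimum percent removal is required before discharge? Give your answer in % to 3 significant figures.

30.2 L/s = 0.0302 m³/s.
Mass balance: 181·0.1352 = 0.0302·Cₑ + 0.105·24.
Cₑ = (24.47 − 2.52) / 0.0302 = 726.9 mg/L.
Required removal = 1 − 726.9/1480 = 50.89 %.

50.9 %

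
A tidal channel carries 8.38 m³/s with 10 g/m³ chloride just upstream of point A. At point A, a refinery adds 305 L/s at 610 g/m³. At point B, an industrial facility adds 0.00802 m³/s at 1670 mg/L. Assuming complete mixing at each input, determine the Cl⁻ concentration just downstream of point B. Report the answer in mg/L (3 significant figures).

32.6 mg/L

305 L/s = 0.305 m³/s.
After input A: C = (8.38·10 + 0.305·610) / 8.685 = 31.07 mg/L.
After input B: C = (8.685·31.07 + 0.00802·1670) / 8.693 = 32.58 mg/L.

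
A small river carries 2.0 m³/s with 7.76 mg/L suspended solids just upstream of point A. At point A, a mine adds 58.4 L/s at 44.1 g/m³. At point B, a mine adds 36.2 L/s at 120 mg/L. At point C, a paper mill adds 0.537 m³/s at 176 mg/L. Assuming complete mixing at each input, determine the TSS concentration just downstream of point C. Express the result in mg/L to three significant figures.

58.4 L/s = 0.0584 m³/s.
After input A: C = (2·7.76 + 0.0584·44.1) / 2.058 = 8.791 mg/L.
36.2 L/s = 0.0362 m³/s.
After input B: C = (2.058·8.791 + 0.0362·120) / 2.095 = 10.71 mg/L.
After input C: C = (2.095·10.71 + 0.537·176) / 2.632 = 44.44 mg/L.

44.4 mg/L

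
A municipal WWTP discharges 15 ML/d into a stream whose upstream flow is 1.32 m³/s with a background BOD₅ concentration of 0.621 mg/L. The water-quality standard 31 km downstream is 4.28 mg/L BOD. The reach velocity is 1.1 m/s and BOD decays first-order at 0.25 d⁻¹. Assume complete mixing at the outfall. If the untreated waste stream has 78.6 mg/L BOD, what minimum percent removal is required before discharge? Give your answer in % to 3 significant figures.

55.2 %

15 ML/d = 0.1736 m³/s.
Travel time to the compliance point: t = 3.1e+04/1.1 = 2.818e+04 s = 0.3262 d; decay factor exp(−0.25·0.3262) = 0.9217.
So the concentration just after mixing may be at most 4.28/0.9217 = 4.644 mg/L.
Mass balance: 4.644·1.494 = 0.1736·Cₑ + 1.32·0.621.
Cₑ = (6.936 − 0.8197) / 0.1736 = 35.23 mg/L.
Required removal = 1 − 35.23/78.6 = 55.18 %.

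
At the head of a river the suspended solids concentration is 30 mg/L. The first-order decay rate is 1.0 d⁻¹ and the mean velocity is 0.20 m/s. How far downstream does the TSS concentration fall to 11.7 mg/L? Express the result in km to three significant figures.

From C = C₀·e^(−kt), t = ln(C₀/C)/k = ln(30/11.7)/1.0 = 0.9416/1.0 = 0.9416 d.
Distance = v·t = 0.20 m/s × 8.135e+04 s = 1.627e+04 m = 16.27 km.

16.3 km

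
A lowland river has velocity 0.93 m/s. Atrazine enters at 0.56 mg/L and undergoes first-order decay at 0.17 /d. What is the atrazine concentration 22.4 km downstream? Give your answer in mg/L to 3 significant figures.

0.534 mg/L

Travel time t = 22.4 km / 0.93 m/s = 2.24e+04/0.93 = 2.409e+04 s = 0.2788 d.
First-order decay: C = 0.56·exp(−0.17·0.2788) = 0.56·0.9537 = 0.5341 mg/L.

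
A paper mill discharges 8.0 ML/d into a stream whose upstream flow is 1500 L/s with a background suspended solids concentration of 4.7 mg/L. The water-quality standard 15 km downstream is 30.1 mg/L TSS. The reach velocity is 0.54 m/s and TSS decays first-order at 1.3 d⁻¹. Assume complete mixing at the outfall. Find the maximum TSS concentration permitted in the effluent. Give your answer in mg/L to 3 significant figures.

710 mg/L

8.0 ML/d = 0.09259 m³/s.
1500 L/s = 1.5 m³/s.
Travel time to the compliance point: t = 1.5e+04/0.54 = 2.778e+04 s = 0.3215 d; decay factor exp(−1.3·0.3215) = 0.6584.
So the concentration just after mixing may be at most 30.1/0.6584 = 45.72 mg/L.
Mass balance: 45.72·1.593 = 0.09259·Cₑ + 1.5·4.7.
Cₑ = (72.81 − 7.05) / 0.09259 = 710.2 mg/L.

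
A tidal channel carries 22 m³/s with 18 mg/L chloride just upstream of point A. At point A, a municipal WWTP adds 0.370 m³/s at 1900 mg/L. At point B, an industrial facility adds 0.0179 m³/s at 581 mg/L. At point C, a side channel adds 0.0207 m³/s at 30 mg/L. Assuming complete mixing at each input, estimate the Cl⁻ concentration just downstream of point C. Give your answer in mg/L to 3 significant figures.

After input A: C = (22·18 + 0.37·1900) / 22.37 = 49.13 mg/L.
After input B: C = (22.37·49.13 + 0.0179·581) / 22.39 = 49.55 mg/L.
After input C: C = (22.39·49.55 + 0.0207·30) / 22.41 = 49.54 mg/L.

49.5 mg/L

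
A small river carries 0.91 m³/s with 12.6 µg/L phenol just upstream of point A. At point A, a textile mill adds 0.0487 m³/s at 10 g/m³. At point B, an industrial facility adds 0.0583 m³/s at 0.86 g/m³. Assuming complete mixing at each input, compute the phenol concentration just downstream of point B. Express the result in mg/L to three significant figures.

0.539 mg/L

12.6 µg/L = 0.0126 mg/L.
After input A: C = (0.91·0.0126 + 0.0487·10) / 0.9587 = 0.5199 mg/L.
After input B: C = (0.9587·0.5199 + 0.0583·0.86) / 1.017 = 0.5394 mg/L.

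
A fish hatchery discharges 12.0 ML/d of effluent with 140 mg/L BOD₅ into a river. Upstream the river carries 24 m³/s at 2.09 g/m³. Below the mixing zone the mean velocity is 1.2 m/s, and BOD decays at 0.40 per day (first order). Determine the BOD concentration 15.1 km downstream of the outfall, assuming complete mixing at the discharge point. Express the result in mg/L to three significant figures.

2.72 mg/L

12.0 ML/d = 0.1389 m³/s.
After complete mixing, C₀ = (0.1389·140 + 24·2.09) / 24.14 = 2.883 mg/L.
Travel time t = 1.51e+04 m / 1.2 m/s = 1.258e+04 s = 0.1456 d.
C = 2.883·exp(−0.40·0.1456) = 2.883·0.9434 = 2.72 mg/L.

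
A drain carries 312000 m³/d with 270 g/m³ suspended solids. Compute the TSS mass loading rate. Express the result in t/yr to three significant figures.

312000 m³/d = 3.611 m³/s.
Mass flux = Q·C = 3.611 m³/s × 270 g/m³ = 975 g/s.
= 975 g/s × 31.56 = 3.077e+04 t/yr.

30800 t/yr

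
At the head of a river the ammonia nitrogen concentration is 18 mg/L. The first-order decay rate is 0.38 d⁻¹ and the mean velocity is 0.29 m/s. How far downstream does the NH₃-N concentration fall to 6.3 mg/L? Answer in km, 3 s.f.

From C = C₀·e^(−kt), t = ln(C₀/C)/k = ln(18/6.3)/0.38 = 1.05/0.38 = 2.763 d.
Distance = v·t = 0.29 m/s × 2.387e+05 s = 6.922e+04 m = 69.22 km.

69.2 km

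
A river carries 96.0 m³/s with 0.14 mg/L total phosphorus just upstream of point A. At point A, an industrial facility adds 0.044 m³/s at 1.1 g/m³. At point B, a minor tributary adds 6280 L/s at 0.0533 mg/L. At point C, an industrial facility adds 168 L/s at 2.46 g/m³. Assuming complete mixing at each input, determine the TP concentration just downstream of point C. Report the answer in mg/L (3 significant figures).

After input A: C = (96·0.14 + 0.044·1.1) / 96.04 = 0.1404 mg/L.
6280 L/s = 6.28 m³/s.
After input B: C = (96.04·0.1404 + 6.28·0.0533) / 102.3 = 0.1351 mg/L.
168 L/s = 0.168 m³/s.
After input C: C = (102.3·0.1351 + 0.168·2.46) / 102.5 = 0.1389 mg/L.

0.139 mg/L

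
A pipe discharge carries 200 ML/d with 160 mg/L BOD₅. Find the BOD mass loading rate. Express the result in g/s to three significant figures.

200 ML/d = 2.315 m³/s.
Mass flux = Q·C = 2.315 m³/s × 160 g/m³ = 370.4 g/s.

370 g/s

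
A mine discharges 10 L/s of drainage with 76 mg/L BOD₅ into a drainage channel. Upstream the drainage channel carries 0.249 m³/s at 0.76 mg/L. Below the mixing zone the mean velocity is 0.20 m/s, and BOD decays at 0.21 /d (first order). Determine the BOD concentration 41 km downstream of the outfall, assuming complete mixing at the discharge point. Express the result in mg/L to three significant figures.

2.23 mg/L

10 L/s = 0.01 m³/s.
After complete mixing, C₀ = (0.01·76 + 0.249·0.76) / 0.259 = 3.665 mg/L.
Travel time t = 4.1e+04 m / 0.20 m/s = 2.05e+05 s = 2.373 d.
C = 3.665·exp(−0.21·2.373) = 3.665·0.6076 = 2.227 mg/L.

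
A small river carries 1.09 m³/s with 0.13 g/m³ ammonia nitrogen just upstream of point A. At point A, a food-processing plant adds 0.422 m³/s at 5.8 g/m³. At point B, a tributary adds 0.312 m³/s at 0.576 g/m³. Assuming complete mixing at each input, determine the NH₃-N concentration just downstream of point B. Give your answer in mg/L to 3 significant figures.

After input A: C = (1.09·0.13 + 0.422·5.8) / 1.512 = 1.713 mg/L.
After input B: C = (1.512·1.713 + 0.312·0.576) / 1.824 = 1.518 mg/L.

1.52 mg/L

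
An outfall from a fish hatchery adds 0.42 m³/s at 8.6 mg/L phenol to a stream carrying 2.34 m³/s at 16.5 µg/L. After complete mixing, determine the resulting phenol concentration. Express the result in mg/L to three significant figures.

16.5 µg/L = 0.0165 mg/L.
Conservation of mass across the mixing zone: C = (0.42·8.6 + 2.34·0.0165) / (0.42 + 2.34) = 3.651/2.76 = 1.323 mg/L.

1.32 mg/L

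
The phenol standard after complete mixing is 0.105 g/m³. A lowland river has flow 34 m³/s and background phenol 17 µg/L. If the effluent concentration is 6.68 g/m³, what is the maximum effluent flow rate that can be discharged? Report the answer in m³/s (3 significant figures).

17 µg/L = 0.017 mg/L.
Mass balance at complete mixing: C_std·(Q_w + Q_r) = Q_w·C_e + Q_r·C_b.
Rearranging, Q_w = Q_r·(C_std − C_b)/(C_e − C_std) = 34·(0.105 − 0.017) / (6.68 − 0.105) = 0.4551 m³/s.

0.455 m³/s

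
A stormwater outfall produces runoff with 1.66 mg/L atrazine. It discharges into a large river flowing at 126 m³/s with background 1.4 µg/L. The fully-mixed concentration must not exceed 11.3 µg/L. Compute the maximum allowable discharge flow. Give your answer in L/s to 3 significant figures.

757 L/s

1.4 µg/L = 0.0014 mg/L.
11.3 µg/L = 0.0113 mg/L.
Mass balance at complete mixing: C_std·(Q_w + Q_r) = Q_w·C_e + Q_r·C_b.
Rearranging, Q_w = Q_r·(C_std − C_b)/(C_e − C_std) = 126·(0.0113 − 0.0014) / (1.66 − 0.0113) = 0.7566 m³/s.
= 756.6 L/s.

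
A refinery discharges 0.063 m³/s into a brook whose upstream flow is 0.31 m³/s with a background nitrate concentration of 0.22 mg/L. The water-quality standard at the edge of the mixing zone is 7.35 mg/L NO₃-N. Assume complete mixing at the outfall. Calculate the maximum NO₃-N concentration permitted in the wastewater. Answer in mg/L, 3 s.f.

Mass balance: 7.35·0.373 = 0.063·Cₑ + 0.31·0.22.
Cₑ = (2.742 − 0.0682) / 0.063 = 42.43 mg/L.

42.4 mg/L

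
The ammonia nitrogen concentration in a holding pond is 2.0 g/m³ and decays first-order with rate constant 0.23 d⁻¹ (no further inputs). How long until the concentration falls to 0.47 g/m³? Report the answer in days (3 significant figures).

6.30 d

t = ln(C₀/C)/k = ln(2.0/0.47)/0.23 = 1.448/0.23 = 6.296 d.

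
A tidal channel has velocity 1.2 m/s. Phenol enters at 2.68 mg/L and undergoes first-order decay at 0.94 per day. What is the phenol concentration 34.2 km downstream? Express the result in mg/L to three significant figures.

1.97 mg/L

Travel time t = 34.2 km / 1.2 m/s = 3.42e+04/1.2 = 2.85e+04 s = 0.3299 d.
First-order decay: C = 2.68·exp(−0.94·0.3299) = 2.68·0.7334 = 1.966 mg/L.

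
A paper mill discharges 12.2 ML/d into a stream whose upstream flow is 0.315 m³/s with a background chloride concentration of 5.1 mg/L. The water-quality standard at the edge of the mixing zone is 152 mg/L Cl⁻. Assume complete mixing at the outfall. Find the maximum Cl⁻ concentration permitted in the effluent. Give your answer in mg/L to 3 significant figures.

12.2 ML/d = 0.1412 m³/s.
Mass balance: 152·0.4562 = 0.1412·Cₑ + 0.315·5.1.
Cₑ = (69.34 − 1.606) / 0.1412 = 479.7 mg/L.

480 mg/L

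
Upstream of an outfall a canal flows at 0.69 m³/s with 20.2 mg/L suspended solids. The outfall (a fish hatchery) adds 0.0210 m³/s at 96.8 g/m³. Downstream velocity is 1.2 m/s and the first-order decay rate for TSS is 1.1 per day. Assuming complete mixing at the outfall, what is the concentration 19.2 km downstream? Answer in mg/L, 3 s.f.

After complete mixing, C₀ = (0.021·96.8 + 0.69·20.2) / 0.711 = 22.46 mg/L.
Travel time t = 1.92e+04 m / 1.2 m/s = 1.6e+04 s = 0.1852 d.
C = 22.46·exp(−1.1·0.1852) = 22.46·0.8157 = 18.32 mg/L.

18.3 mg/L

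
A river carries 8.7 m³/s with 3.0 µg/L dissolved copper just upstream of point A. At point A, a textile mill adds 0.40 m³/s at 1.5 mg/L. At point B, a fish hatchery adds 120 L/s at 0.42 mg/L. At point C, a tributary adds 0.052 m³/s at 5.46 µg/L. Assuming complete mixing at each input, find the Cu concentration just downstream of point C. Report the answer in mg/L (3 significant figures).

3.0 µg/L = 0.003 mg/L.
After input A: C = (8.7·0.003 + 0.4·1.5) / 9.1 = 0.0688 mg/L.
120 L/s = 0.12 m³/s.
After input B: C = (9.1·0.0688 + 0.12·0.42) / 9.22 = 0.07337 mg/L.
5.46 µg/L = 0.00546 mg/L.
After input C: C = (9.22·0.07337 + 0.052·0.00546) / 9.272 = 0.07299 mg/L.

0.0730 mg/L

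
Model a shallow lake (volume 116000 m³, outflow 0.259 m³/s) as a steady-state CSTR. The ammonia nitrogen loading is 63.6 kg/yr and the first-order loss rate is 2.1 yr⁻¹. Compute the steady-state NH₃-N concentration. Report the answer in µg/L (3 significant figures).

7.56 µg/L

Outflow Q = 0.259 m³/s × 3.156e+07 s/yr = 8.173e+06 m³/yr.
Steady-state CSTR mass balance: W = Q·C + k·V·C, so C = W/(Q + kV).
Q + kV = 8.173e+06 + 2.1·116000 = 8.417e+06 m³/yr.
C = 63.6/8.417e+06 = 7.556e-06 kg/m³ = 0.007556 mg/L = 7.556 µg/L.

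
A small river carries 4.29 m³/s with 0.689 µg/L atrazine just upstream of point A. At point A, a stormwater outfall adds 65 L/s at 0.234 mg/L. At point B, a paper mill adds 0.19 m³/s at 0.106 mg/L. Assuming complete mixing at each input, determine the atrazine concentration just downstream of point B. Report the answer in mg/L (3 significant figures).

0.689 µg/L = 0.000689 mg/L.
65 L/s = 0.065 m³/s.
After input A: C = (4.29·0.000689 + 0.065·0.234) / 4.355 = 0.004171 mg/L.
After input B: C = (4.355·0.004171 + 0.19·0.106) / 4.545 = 0.008428 mg/L.

0.00843 mg/L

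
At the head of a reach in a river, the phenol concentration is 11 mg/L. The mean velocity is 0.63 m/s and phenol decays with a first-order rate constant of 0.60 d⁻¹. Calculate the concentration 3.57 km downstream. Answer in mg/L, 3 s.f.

10.6 mg/L

Travel time t = 3.57 km / 0.63 m/s = 3570/0.63 = 5667 s = 0.06559 d.
First-order decay: C = 11·exp(−0.60·0.06559) = 11·0.9614 = 10.58 mg/L.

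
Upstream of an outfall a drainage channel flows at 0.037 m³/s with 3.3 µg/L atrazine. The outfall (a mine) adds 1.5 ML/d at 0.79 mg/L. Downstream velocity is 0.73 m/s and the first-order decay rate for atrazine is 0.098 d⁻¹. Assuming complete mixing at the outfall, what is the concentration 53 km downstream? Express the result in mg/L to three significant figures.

0.234 mg/L

1.5 ML/d = 0.01736 m³/s.
3.3 µg/L = 0.0033 mg/L.
After complete mixing, C₀ = (0.01736·0.79 + 0.037·0.0033) / 0.05436 = 0.2545 mg/L.
Travel time t = 5.3e+04 m / 0.73 m/s = 7.26e+04 s = 0.8403 d.
C = 0.2545·exp(−0.098·0.8403) = 0.2545·0.9209 = 0.2344 mg/L.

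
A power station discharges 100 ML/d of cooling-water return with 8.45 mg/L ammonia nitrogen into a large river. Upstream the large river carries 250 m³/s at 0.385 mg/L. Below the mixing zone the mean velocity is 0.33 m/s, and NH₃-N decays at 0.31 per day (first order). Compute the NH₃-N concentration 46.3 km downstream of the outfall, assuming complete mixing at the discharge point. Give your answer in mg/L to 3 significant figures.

0.255 mg/L

100 ML/d = 1.157 m³/s.
After complete mixing, C₀ = (1.157·8.45 + 250·0.385) / 251.2 = 0.4222 mg/L.
Travel time t = 4.63e+04 m / 0.33 m/s = 1.403e+05 s = 1.624 d.
C = 0.4222·exp(−0.31·1.624) = 0.4222·0.6045 = 0.2552 mg/L.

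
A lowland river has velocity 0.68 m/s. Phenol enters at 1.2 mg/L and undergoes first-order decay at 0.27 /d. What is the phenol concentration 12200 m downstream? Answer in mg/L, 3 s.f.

Travel time t = 12200 m / 0.68 m/s = 1.22e+04/0.68 = 1.794e+04 s = 0.2077 d.
First-order decay: C = 1.2·exp(−0.27·0.2077) = 1.2·0.9455 = 1.135 mg/L.

1.13 mg/L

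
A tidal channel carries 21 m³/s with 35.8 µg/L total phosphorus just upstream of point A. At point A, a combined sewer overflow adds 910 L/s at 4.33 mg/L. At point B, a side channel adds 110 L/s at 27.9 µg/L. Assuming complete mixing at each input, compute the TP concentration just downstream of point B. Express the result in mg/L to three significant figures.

0.213 mg/L

35.8 µg/L = 0.0358 mg/L.
910 L/s = 0.91 m³/s.
After input A: C = (21·0.0358 + 0.91·4.33) / 21.91 = 0.2142 mg/L.
110 L/s = 0.11 m³/s.
27.9 µg/L = 0.0279 mg/L.
After input B: C = (21.91·0.2142 + 0.11·0.0279) / 22.02 = 0.2132 mg/L.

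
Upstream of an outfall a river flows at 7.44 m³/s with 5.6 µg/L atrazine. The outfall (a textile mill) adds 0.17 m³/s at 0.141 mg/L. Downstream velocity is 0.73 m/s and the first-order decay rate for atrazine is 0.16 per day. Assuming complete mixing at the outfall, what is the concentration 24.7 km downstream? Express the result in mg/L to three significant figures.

0.00810 mg/L

5.6 µg/L = 0.0056 mg/L.
After complete mixing, C₀ = (0.17·0.141 + 7.44·0.0056) / 7.61 = 0.008625 mg/L.
Travel time t = 2.47e+04 m / 0.73 m/s = 3.384e+04 s = 0.3916 d.
C = 0.008625·exp(−0.16·0.3916) = 0.008625·0.9393 = 0.008101 mg/L.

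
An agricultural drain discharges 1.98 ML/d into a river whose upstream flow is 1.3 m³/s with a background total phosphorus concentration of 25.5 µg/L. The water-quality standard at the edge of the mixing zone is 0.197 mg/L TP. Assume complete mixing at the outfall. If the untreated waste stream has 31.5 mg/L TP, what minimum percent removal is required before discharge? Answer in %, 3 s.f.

68.5 %

1.98 ML/d = 0.02292 m³/s.
25.5 µg/L = 0.0255 mg/L.
Mass balance: 0.197·1.323 = 0.02292·Cₑ + 1.3·0.0255.
Cₑ = (0.2606 − 0.03315) / 0.02292 = 9.926 mg/L.
Required removal = 1 − 9.926/31.5 = 68.49 %.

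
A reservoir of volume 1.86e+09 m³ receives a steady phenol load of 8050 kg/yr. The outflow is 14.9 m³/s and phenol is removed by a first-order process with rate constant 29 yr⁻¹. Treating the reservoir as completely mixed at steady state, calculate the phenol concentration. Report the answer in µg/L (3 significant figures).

0.148 µg/L

Outflow Q = 14.9 m³/s × 3.156e+07 s/yr = 4.702e+08 m³/yr.
Steady-state CSTR mass balance: W = Q·C + k·V·C, so C = W/(Q + kV).
Q + kV = 4.702e+08 + 29·1.86e+09 = 5.441e+10 m³/yr.
C = 8050/5.441e+10 = 1.48e-07 kg/m³ = 0.000148 mg/L = 0.148 µg/L.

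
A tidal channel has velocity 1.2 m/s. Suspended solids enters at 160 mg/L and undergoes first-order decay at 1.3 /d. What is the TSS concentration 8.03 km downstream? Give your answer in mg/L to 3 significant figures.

Travel time t = 8.03 km / 1.2 m/s = 8030/1.2 = 6692 s = 0.07745 d.
First-order decay: C = 160·exp(−1.3·0.07745) = 160·0.9042 = 144.7 mg/L.

145 mg/L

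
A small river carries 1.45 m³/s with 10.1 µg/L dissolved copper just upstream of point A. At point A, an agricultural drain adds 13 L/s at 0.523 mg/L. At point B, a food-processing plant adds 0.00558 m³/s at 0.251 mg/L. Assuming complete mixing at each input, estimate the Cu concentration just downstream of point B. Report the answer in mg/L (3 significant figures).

10.1 µg/L = 0.0101 mg/L.
13 L/s = 0.013 m³/s.
After input A: C = (1.45·0.0101 + 0.013·0.523) / 1.463 = 0.01466 mg/L.
After input B: C = (1.463·0.01466 + 0.00558·0.251) / 1.469 = 0.01556 mg/L.

0.0156 mg/L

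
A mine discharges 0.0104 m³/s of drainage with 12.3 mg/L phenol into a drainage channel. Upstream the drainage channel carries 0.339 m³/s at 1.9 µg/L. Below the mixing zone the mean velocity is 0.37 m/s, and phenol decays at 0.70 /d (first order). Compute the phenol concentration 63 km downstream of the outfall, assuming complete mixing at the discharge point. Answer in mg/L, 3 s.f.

0.0926 mg/L

1.9 µg/L = 0.0019 mg/L.
After complete mixing, C₀ = (0.0104·12.3 + 0.339·0.0019) / 0.3494 = 0.368 mg/L.
Travel time t = 6.3e+04 m / 0.37 m/s = 1.703e+05 s = 1.971 d.
C = 0.368·exp(−0.70·1.971) = 0.368·0.2517 = 0.09262 mg/L.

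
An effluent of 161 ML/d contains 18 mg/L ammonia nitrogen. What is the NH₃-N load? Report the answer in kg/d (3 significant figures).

2900 kg/d

161 ML/d = 1.863 m³/s.
Mass flux = Q·C = 1.863 m³/s × 18 g/m³ = 33.54 g/s.
= 33.54 g/s × 86.4 = 2898 kg/d.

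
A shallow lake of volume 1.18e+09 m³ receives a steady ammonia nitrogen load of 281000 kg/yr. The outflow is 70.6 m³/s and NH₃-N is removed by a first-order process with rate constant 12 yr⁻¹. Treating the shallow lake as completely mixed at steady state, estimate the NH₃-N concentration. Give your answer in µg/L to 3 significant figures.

Outflow Q = 70.6 m³/s × 3.156e+07 s/yr = 2.228e+09 m³/yr.
Steady-state CSTR mass balance: W = Q·C + k·V·C, so C = W/(Q + kV).
Q + kV = 2.228e+09 + 12·1.18e+09 = 1.639e+10 m³/yr.
C = 281000/1.639e+10 = 1.715e-05 kg/m³ = 0.01715 mg/L = 17.15 µg/L.

17.1 µg/L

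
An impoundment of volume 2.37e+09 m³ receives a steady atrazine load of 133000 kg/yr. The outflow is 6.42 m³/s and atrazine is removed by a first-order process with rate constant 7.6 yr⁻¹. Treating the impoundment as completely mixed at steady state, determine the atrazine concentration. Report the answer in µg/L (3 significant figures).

Outflow Q = 6.42 m³/s × 3.156e+07 s/yr = 2.026e+08 m³/yr.
Steady-state CSTR mass balance: W = Q·C + k·V·C, so C = W/(Q + kV).
Q + kV = 2.026e+08 + 7.6·2.37e+09 = 1.821e+10 m³/yr.
C = 133000/1.821e+10 = 7.302e-06 kg/m³ = 0.007302 mg/L = 7.302 µg/L.

7.30 µg/L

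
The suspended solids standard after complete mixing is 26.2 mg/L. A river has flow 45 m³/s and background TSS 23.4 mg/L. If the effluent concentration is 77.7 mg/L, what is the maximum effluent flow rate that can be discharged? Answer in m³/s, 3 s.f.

Mass balance at complete mixing: C_std·(Q_w + Q_r) = Q_w·C_e + Q_r·C_b.
Rearranging, Q_w = Q_r·(C_std − C_b)/(C_e − C_std) = 45·(26.2 − 23.4) / (77.7 − 26.2) = 2.447 m³/s.

2.45 m³/s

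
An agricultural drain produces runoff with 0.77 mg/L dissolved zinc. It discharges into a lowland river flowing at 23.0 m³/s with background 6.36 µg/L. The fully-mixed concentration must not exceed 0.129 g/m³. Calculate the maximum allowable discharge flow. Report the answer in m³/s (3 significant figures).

6.36 µg/L = 0.00636 mg/L.
Mass balance at complete mixing: C_std·(Q_w + Q_r) = Q_w·C_e + Q_r·C_b.
Rearranging, Q_w = Q_r·(C_std − C_b)/(C_e − C_std) = 23.0·(0.129 − 0.00636) / (0.77 − 0.129) = 4.4 m³/s.

4.40 m³/s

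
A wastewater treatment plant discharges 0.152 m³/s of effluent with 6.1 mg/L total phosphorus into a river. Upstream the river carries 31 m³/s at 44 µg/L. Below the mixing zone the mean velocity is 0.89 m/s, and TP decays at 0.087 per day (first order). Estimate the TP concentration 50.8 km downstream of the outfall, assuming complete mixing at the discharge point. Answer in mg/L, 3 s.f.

44 µg/L = 0.044 mg/L.
After complete mixing, C₀ = (0.152·6.1 + 31·0.044) / 31.15 = 0.07355 mg/L.
Travel time t = 5.08e+04 m / 0.89 m/s = 5.708e+04 s = 0.6606 d.
C = 0.07355·exp(−0.087·0.6606) = 0.07355·0.9441 = 0.06944 mg/L.

0.0694 mg/L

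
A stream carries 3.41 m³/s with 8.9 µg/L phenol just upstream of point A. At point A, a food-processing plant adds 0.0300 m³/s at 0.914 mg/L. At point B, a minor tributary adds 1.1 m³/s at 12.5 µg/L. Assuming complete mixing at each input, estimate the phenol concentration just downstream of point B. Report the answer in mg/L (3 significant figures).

0.0158 mg/L

8.9 µg/L = 0.0089 mg/L.
After input A: C = (3.41·0.0089 + 0.03·0.914) / 3.44 = 0.01679 mg/L.
12.5 µg/L = 0.0125 mg/L.
After input B: C = (3.44·0.01679 + 1.1·0.0125) / 4.54 = 0.01575 mg/L.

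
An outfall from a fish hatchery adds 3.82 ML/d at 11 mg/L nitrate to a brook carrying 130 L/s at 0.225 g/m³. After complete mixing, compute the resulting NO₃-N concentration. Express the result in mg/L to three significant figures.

3.82 ML/d = 0.04421 m³/s.
130 L/s = 0.13 m³/s.
By mass balance at complete mixing, C = (0.04421·11 + 0.13·0.225) / (0.04421 + 0.13) = 0.5156/0.1742 = 2.96 mg/L.

2.96 mg/L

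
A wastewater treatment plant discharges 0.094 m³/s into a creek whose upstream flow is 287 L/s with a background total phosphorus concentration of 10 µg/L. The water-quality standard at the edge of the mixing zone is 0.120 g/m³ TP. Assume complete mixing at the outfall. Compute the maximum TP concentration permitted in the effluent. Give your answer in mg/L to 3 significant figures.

0.456 mg/L

287 L/s = 0.287 m³/s.
10 µg/L = 0.01 mg/L.
Mass balance: 0.12·0.381 = 0.094·Cₑ + 0.287·0.01.
Cₑ = (0.04572 − 0.00287) / 0.094 = 0.4559 mg/L.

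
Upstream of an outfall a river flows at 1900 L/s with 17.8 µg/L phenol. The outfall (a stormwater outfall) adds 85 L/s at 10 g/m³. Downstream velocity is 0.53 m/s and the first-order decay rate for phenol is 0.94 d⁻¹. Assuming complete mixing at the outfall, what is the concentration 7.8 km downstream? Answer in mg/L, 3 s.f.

85 L/s = 0.085 m³/s.
1900 L/s = 1.9 m³/s.
17.8 µg/L = 0.0178 mg/L.
After complete mixing, C₀ = (0.085·10 + 1.9·0.0178) / 1.985 = 0.4452 mg/L.
Travel time t = 7800 m / 0.53 m/s = 1.472e+04 s = 0.1703 d.
C = 0.4452·exp(−0.94·0.1703) = 0.4452·0.852 = 0.3794 mg/L.

0.379 mg/L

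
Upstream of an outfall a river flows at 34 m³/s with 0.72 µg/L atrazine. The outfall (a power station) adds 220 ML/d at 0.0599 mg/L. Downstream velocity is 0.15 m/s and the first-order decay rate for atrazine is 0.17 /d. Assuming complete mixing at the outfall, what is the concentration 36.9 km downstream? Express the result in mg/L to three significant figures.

0.00298 mg/L

220 ML/d = 2.546 m³/s.
0.72 µg/L = 0.00072 mg/L.
After complete mixing, C₀ = (2.546·0.0599 + 34·0.00072) / 36.55 = 0.004843 mg/L.
Travel time t = 3.69e+04 m / 0.15 m/s = 2.46e+05 s = 2.847 d.
C = 0.004843·exp(−0.17·2.847) = 0.004843·0.6163 = 0.002985 mg/L.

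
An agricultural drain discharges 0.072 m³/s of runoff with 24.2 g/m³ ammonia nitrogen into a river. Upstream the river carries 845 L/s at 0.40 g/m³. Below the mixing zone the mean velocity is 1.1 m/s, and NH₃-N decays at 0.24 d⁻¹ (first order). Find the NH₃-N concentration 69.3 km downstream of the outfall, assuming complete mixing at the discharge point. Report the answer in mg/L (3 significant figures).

1.90 mg/L

845 L/s = 0.845 m³/s.
After complete mixing, C₀ = (0.072·24.2 + 0.845·0.4) / 0.917 = 2.269 mg/L.
Travel time t = 6.93e+04 m / 1.1 m/s = 6.3e+04 s = 0.7292 d.
C = 2.269·exp(−0.24·0.7292) = 2.269·0.8395 = 1.904 mg/L.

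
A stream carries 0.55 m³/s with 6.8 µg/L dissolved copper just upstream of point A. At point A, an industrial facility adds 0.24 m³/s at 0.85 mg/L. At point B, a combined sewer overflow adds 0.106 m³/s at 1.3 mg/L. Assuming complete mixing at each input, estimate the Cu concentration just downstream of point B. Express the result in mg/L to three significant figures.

0.386 mg/L

6.8 µg/L = 0.0068 mg/L.
After input A: C = (0.55·0.0068 + 0.24·0.85) / 0.79 = 0.263 mg/L.
After input B: C = (0.79·0.263 + 0.106·1.3) / 0.896 = 0.3856 mg/L.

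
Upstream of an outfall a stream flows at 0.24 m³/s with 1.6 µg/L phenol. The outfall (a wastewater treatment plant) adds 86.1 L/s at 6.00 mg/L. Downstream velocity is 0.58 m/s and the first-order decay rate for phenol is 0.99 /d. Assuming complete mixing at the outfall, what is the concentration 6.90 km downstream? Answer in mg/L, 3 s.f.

86.1 L/s = 0.0861 m³/s.
1.6 µg/L = 0.0016 mg/L.
After complete mixing, C₀ = (0.0861·6 + 0.24·0.0016) / 0.3261 = 1.585 mg/L.
Travel time t = 6900 m / 0.58 m/s = 1.19e+04 s = 0.1377 d.
C = 1.585·exp(−0.99·0.1377) = 1.585·0.8726 = 1.383 mg/L.

1.38 mg/L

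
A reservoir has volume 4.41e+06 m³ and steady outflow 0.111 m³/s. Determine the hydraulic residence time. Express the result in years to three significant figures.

1.26 yr

Q = 0.111 m³/s × 3.156e+07 s/yr = 3.503e+06 m³/yr.
Hydraulic residence time τ = V/Q = 4.41e+06/3.503e+06 = 1.259 yr.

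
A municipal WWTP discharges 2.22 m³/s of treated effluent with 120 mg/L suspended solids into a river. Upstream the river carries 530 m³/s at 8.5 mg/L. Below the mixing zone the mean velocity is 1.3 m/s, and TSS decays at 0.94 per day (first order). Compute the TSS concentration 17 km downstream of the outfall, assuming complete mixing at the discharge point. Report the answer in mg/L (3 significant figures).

7.78 mg/L

After complete mixing, C₀ = (2.22·120 + 530·8.5) / 532.2 = 8.965 mg/L.
Travel time t = 1.7e+04 m / 1.3 m/s = 1.308e+04 s = 0.1514 d.
C = 8.965·exp(−0.94·0.1514) = 8.965·0.8674 = 7.776 mg/L.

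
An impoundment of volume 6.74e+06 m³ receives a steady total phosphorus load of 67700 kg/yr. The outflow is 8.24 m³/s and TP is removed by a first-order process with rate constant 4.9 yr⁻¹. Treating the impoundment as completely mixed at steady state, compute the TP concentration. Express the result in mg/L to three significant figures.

0.231 mg/L

Outflow Q = 8.24 m³/s × 3.156e+07 s/yr = 2.6e+08 m³/yr.
Steady-state CSTR mass balance: W = Q·C + k·V·C, so C = W/(Q + kV).
Q + kV = 2.6e+08 + 4.9·6.74e+06 = 2.931e+08 m³/yr.
C = 67700/2.931e+08 = 0.000231 kg/m³ = 0.231 mg/L.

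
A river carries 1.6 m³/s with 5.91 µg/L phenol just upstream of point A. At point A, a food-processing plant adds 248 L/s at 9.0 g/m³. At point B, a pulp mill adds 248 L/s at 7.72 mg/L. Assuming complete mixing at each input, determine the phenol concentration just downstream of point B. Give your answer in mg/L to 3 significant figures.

1.98 mg/L

5.91 µg/L = 0.00591 mg/L.
248 L/s = 0.248 m³/s.
After input A: C = (1.6·0.00591 + 0.248·9) / 1.848 = 1.213 mg/L.
248 L/s = 0.248 m³/s.
After input B: C = (1.848·1.213 + 0.248·7.72) / 2.096 = 1.983 mg/L.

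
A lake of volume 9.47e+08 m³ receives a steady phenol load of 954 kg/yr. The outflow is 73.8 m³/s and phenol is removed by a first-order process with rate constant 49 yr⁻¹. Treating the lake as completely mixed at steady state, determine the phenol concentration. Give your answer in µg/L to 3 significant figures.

Outflow Q = 73.8 m³/s × 3.156e+07 s/yr = 2.329e+09 m³/yr.
Steady-state CSTR mass balance: W = Q·C + k·V·C, so C = W/(Q + kV).
Q + kV = 2.329e+09 + 49·9.47e+08 = 4.873e+10 m³/yr.
C = 954/4.873e+10 = 1.958e-08 kg/m³ = 1.958e-05 mg/L = 0.01958 µg/L.

0.0196 µg/L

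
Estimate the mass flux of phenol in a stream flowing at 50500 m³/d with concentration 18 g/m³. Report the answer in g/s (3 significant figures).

10.5 g/s

50500 m³/d = 0.5845 m³/s.
Mass flux = Q·C = 0.5845 m³/s × 18 g/m³ = 10.52 g/s.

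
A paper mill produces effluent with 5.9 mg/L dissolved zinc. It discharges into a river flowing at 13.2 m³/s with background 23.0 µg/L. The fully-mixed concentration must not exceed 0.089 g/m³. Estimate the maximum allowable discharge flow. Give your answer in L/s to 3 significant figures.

150 L/s

23.0 µg/L = 0.023 mg/L.
Mass balance at complete mixing: C_std·(Q_w + Q_r) = Q_w·C_e + Q_r·C_b.
Rearranging, Q_w = Q_r·(C_std − C_b)/(C_e − C_std) = 13.2·(0.089 − 0.023) / (5.9 − 0.089) = 0.1499 m³/s.
= 149.9 L/s.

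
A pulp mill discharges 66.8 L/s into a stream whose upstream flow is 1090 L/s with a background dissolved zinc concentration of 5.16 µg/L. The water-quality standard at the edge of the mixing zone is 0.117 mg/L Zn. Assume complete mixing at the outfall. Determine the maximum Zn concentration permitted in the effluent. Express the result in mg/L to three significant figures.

1.94 mg/L

66.8 L/s = 0.0668 m³/s.
1090 L/s = 1.09 m³/s.
5.16 µg/L = 0.00516 mg/L.
Mass balance: 0.117·1.157 = 0.0668·Cₑ + 1.09·0.00516.
Cₑ = (0.1353 − 0.005624) / 0.0668 = 1.942 mg/L.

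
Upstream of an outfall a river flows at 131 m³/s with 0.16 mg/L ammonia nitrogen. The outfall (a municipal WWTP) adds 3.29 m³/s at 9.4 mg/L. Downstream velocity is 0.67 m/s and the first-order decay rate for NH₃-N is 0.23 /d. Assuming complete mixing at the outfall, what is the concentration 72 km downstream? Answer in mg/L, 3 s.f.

0.290 mg/L

After complete mixing, C₀ = (3.29·9.4 + 131·0.16) / 134.3 = 0.3864 mg/L.
Travel time t = 7.2e+04 m / 0.67 m/s = 1.075e+05 s = 1.244 d.
C = 0.3864·exp(−0.23·1.244) = 0.3864·0.7512 = 0.2902 mg/L.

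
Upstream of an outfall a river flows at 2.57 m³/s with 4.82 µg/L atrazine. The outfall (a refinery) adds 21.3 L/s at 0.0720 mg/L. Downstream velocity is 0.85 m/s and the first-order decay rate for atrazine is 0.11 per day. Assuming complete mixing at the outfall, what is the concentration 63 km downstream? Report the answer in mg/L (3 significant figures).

0.00489 mg/L

21.3 L/s = 0.0213 m³/s.
4.82 µg/L = 0.00482 mg/L.
After complete mixing, C₀ = (0.0213·0.072 + 2.57·0.00482) / 2.591 = 0.005372 mg/L.
Travel time t = 6.3e+04 m / 0.85 m/s = 7.412e+04 s = 0.8578 d.
C = 0.005372·exp(−0.11·0.8578) = 0.005372·0.91 = 0.004888 mg/L.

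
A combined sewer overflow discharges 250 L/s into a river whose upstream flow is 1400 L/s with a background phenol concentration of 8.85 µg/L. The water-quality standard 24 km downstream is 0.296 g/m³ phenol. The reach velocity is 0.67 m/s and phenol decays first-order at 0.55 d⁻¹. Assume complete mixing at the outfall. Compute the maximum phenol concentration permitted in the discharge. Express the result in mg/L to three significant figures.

2.40 mg/L

250 L/s = 0.25 m³/s.
1400 L/s = 1.4 m³/s.
8.85 µg/L = 0.00885 mg/L.
Travel time to the compliance point: t = 2.4e+04/0.67 = 3.582e+04 s = 0.4146 d; decay factor exp(−0.55·0.4146) = 0.7961.
So the concentration just after mixing may be at most 0.296/0.7961 = 0.3718 mg/L.
Mass balance: 0.3718·1.65 = 0.25·Cₑ + 1.4·0.00885.
Cₑ = (0.6135 − 0.01239) / 0.25 = 2.404 mg/L.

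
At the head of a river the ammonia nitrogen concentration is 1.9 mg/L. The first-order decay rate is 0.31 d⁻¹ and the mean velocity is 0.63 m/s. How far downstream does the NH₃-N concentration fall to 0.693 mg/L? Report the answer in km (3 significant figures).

177 km

From C = C₀·e^(−kt), t = ln(C₀/C)/k = ln(1.9/0.693)/0.31 = 1.009/0.31 = 3.253 d.
Distance = v·t = 0.63 m/s × 2.811e+05 s = 1.771e+05 m = 177.1 km.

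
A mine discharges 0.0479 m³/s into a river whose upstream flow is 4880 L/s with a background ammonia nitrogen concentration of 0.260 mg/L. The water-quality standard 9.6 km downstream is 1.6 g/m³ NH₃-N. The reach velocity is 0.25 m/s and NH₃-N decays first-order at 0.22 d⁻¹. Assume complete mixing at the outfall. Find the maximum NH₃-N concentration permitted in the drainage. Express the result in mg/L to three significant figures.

4880 L/s = 4.88 m³/s.
Travel time to the compliance point: t = 9600/0.25 = 3.84e+04 s = 0.4444 d; decay factor exp(−0.22·0.4444) = 0.9069.
So the concentration just after mixing may be at most 1.6/0.9069 = 1.764 mg/L.
Mass balance: 1.764·4.928 = 0.0479·Cₑ + 4.88·0.26.
Cₑ = (8.695 − 1.269) / 0.0479 = 155 mg/L.

155 mg/L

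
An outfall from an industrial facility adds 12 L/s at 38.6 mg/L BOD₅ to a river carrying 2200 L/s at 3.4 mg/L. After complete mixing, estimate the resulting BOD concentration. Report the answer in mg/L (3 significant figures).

12 L/s = 0.012 m³/s.
2200 L/s = 2.2 m³/s.
Conservation of mass across the mixing zone: C = (0.012·38.6 + 2.2·3.4) / (0.012 + 2.2) = 7.943/2.212 = 3.591 mg/L.

3.59 mg/L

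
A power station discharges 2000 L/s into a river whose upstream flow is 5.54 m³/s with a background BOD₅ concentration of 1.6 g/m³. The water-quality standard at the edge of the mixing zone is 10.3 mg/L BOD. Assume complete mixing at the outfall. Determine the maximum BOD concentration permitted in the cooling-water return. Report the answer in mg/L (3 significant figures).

2000 L/s = 2 m³/s.
Mass balance: 10.3·7.54 = 2·Cₑ + 5.54·1.6.
Cₑ = (77.66 − 8.864) / 2 = 34.4 mg/L.

34.4 mg/L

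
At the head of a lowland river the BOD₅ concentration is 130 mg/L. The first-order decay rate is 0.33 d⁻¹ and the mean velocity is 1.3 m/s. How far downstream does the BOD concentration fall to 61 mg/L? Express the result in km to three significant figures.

From C = C₀·e^(−kt), t = ln(C₀/C)/k = ln(130/61)/0.33 = 0.7567/0.33 = 2.293 d.
Distance = v·t = 1.3 m/s × 1.981e+05 s = 2.575e+05 m = 257.5 km.

258 km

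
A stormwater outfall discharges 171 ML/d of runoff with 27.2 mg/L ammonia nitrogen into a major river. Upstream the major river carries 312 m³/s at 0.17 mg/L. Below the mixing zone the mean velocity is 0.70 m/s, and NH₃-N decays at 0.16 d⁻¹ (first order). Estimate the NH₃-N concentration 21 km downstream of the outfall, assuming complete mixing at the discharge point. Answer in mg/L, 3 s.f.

0.322 mg/L

171 ML/d = 1.979 m³/s.
After complete mixing, C₀ = (1.979·27.2 + 312·0.17) / 314 = 0.3404 mg/L.
Travel time t = 2.1e+04 m / 0.70 m/s = 3e+04 s = 0.3472 d.
C = 0.3404·exp(−0.16·0.3472) = 0.3404·0.946 = 0.322 mg/L.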